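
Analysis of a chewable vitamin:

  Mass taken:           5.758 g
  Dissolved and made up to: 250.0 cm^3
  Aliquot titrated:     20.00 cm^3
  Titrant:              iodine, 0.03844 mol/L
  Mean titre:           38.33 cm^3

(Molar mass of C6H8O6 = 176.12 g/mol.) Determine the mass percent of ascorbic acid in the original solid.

56.33 %

C6H8O6 + I2 → C6H6O6 + 2 HI
n(I2) per titration = 0.03833 × 0.03844 = 1.473 × 10^-3 mol
n(C6H8O6) in each aliquot = 1.473 × 10^-3 mol (1:1 ratio)
n(C6H8O6) in the whole flask = 1.473 × 10^-3 × 250.0/20.00 = 0.01842 mol
mass of C6H8O6 = 0.01842 × 176.12 = 3.244 g
% C6H8O6 = 3.244 / 5.758 × 100 = 56.33 %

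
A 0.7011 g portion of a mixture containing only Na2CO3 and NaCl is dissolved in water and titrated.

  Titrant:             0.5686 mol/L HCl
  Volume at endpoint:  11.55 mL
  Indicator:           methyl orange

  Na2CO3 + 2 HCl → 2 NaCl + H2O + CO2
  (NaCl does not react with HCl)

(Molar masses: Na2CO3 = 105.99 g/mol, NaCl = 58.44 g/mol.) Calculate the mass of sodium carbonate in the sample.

0.3480 g

n(HCl) = 0.01155 × 0.5686 = 6.567 × 10^-3 mol
Let x = n(Na2CO3), y = n(NaCl).
Titrant: 2x = 6.567 × 10^-3;  mass: 105.99x + 58.44y = 0.7011
Solving, x = 3.284 × 10^-3 mol, y = 6.041 × 10^-3 mol
mass of Na2CO3 = 3.284 × 10^-3 × 105.99 = 0.3480 g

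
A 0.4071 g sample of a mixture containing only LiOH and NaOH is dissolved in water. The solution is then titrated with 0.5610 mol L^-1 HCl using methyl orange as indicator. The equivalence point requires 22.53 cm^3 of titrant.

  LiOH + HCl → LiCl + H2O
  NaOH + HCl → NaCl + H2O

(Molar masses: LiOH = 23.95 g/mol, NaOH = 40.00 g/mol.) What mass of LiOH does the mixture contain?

n(HCl) = 0.02253 × 0.5610 = 0.01264 mol
Let x = n(LiOH), y = n(NaOH).
Titrant: 1x + 1y = 0.01264;  mass: 23.95x + 40.00y = 0.4071
Solving, x = 6.135 × 10^-3 mol, y = 6.504 × 10^-3 mol
mass of LiOH = 6.135 × 10^-3 × 23.95 = 0.1469 g

0.1469 g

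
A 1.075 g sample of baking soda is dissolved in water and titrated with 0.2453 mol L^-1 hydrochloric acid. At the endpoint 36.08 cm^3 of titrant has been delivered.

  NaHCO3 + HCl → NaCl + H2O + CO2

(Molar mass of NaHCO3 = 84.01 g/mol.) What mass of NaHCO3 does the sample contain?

0.7435 g

n(HCl) = 0.03608 L × 0.2453 mol/L = 8.850 × 10^-3 mol
n(NaHCO3) = 8.850 × 10^-3 mol (1:1 ratio)
mass of NaHCO3 = 8.850 × 10^-3 × 84.01 g/mol = 0.7435 g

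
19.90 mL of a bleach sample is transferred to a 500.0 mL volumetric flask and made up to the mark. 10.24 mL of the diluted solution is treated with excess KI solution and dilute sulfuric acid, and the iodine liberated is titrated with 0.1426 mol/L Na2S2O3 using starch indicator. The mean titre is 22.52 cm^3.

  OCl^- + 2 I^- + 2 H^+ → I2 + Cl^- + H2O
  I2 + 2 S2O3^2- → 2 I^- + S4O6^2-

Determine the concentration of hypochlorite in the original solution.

n(S2O3^2-) = 0.02252 × 0.1426 = 3.211 × 10^-3 mol
n(I2) = n(S2O3^2-)/2 = 1.606 × 10^-3 mol
n(OCl^-) in the aliquot = 1.606 × 10^-3 mol (1:1 ratio)
[OCl^-]_dilute = 1.606 × 10^-3 / 0.01024 = 0.1568 mol/L
[OCl^-]_original = 0.1568 × 500.0/19.90 = 3.940 mol/L

3.940 mol/L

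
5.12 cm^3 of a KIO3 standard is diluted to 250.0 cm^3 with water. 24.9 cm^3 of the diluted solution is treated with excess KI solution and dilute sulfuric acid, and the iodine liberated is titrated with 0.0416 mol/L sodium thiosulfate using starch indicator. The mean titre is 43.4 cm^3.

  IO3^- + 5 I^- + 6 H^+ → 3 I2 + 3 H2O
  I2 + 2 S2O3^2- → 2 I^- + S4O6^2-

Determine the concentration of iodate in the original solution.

n(S2O3^2-) = 0.0434 × 0.0416 = 1.81 × 10^-3 mol
n(I2) = n(S2O3^2-)/2 = 9.03 × 10^-4 mol
From the 1:3 ratio, n(IO3^-) in the aliquot = 1/3 × 9.03 × 10^-4 = 3.01 × 10^-4 mol
[IO3^-]_dilute = 3.01 × 10^-4 / 0.0249 = 0.0121 mol/L
[IO3^-]_original = 0.0121 × 250.0/5.12 = 0.590 mol/L

0.590 mol/L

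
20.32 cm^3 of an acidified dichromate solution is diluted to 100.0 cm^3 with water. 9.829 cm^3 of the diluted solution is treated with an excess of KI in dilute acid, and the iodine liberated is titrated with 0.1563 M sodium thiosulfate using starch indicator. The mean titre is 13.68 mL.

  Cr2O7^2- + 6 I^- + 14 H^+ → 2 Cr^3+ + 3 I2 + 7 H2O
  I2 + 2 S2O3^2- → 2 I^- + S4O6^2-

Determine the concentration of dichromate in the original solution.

0.1784 M

n(S2O3^2-) = 0.01368 × 0.1563 = 2.138 × 10^-3 mol
n(I2) = n(S2O3^2-)/2 = 1.069 × 10^-3 mol
From the 1:3 ratio, n(Cr2O7^2-) in the aliquot = 1/3 × 1.069 × 10^-3 = 3.564 × 10^-4 mol
[Cr2O7^2-]_dilute = 3.564 × 10^-4 / 0.009829 = 0.03626 mol/L
[Cr2O7^2-]_original = 0.03626 × 100.0/20.32 = 0.1784 mol/L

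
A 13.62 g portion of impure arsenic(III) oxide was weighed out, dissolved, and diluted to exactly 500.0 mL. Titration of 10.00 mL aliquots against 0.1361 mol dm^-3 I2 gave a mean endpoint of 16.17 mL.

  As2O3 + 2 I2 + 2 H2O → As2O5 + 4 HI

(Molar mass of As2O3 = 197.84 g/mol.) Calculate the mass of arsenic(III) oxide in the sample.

10.88 g

n(I2) per titration = 0.01617 × 0.1361 = 2.201 × 10^-3 mol
From the 1:2 ratio, n(As2O3) in each aliquot = 1/2 × 2.201 × 10^-3 = 1.100 × 10^-3 mol
n(As2O3) in the whole flask = 1.100 × 10^-3 × 500.0/10.00 = 0.05502 mol
mass of As2O3 = 0.05502 × 197.84 = 10.88 g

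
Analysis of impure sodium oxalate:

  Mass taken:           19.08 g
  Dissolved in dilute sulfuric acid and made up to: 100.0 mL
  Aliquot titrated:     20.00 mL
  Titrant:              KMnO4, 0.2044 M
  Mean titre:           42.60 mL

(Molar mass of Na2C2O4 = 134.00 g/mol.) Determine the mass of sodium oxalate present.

2 MnO4^- + 5 C2O4^2- + 16 H^+ → 2 Mn^2+ + 10 CO2 + 8 H2O
n(KMnO4) per titration = 0.04260 × 0.2044 = 8.707 × 10^-3 mol
From the 5:2 ratio, n(Na2C2O4) in each aliquot = 5/2 × 8.707 × 10^-3 = 0.02177 mol
n(Na2C2O4) in the whole flask = 0.02177 × 100.0/20.00 = 0.1088 mol
mass of Na2C2O4 = 0.1088 × 134.00 = 14.58 g

14.58 g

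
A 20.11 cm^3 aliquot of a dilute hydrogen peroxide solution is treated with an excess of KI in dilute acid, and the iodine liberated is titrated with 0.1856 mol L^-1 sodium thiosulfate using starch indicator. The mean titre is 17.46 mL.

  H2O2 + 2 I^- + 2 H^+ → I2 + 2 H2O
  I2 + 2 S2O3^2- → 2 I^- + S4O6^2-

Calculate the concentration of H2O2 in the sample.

n(S2O3^2-) = 0.01746 × 0.1856 = 3.241 × 10^-3 mol
n(I2) = n(S2O3^2-)/2 = 1.620 × 10^-3 mol
n(H2O2) in the aliquot = 1.620 × 10^-3 mol (1:1 ratio)
[H2O2] = 1.620 × 10^-3 / 0.02011 = 0.08057 mol/L

0.08057 mol/L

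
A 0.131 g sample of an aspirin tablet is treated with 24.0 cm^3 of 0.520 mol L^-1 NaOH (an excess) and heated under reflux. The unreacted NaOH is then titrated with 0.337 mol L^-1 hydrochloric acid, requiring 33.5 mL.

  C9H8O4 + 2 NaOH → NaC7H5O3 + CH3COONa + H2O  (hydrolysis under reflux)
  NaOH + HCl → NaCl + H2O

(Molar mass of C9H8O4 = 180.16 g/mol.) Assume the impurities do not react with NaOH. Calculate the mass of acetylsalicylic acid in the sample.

0.107 g

n(NaOH) added = 0.0240 × 0.520 = 0.0125 mol
n(HCl) used in back-titration = 0.0335 × 0.337 = 0.0113 mol
n(NaOH) left over = 0.0113 mol (1:1 ratio)
n(NaOH) consumed by analyte = 0.0125 − 0.0113 = 1.19 × 10^-3 mol
From the 1:2 ratio, n(C9H8O4) = 1/2 × 1.19 × 10^-3 = 5.95 × 10^-4 mol
mass of C9H8O4 = 5.95 × 10^-4 × 180.16 = 0.107 g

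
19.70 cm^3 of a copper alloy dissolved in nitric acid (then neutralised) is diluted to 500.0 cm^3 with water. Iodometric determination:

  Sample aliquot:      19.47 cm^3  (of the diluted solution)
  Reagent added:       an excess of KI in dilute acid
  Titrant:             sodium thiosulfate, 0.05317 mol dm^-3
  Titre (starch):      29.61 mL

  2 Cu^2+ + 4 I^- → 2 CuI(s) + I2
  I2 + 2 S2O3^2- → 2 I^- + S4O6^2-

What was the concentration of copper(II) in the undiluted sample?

2.052 mol/L

n(S2O3^2-) = 0.02961 × 0.05317 = 1.574 × 10^-3 mol
n(I2) = n(S2O3^2-)/2 = 7.872 × 10^-4 mol
From the 2:1 ratio, n(Cu2+) in the aliquot = 2/1 × 7.872 × 10^-4 = 1.574 × 10^-3 mol
[Cu2+]_dilute = 1.574 × 10^-3 / 0.01947 = 0.08086 mol/L
[Cu2+]_original = 0.08086 × 500.0/19.70 = 2.052 mol/L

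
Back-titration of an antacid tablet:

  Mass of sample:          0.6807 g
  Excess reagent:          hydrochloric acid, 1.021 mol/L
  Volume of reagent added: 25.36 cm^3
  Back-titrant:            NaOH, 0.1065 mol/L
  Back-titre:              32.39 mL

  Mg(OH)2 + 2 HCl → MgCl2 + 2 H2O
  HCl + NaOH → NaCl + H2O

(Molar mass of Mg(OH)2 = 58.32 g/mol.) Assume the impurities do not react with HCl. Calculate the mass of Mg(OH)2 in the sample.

n(HCl) added = 0.02536 × 1.021 = 0.02589 mol
n(NaOH) used in back-titration = 0.03239 × 0.1065 = 3.450 × 10^-3 mol
n(HCl) left over = 3.450 × 10^-3 mol (1:1 ratio)
n(HCl) consumed by analyte = 0.02589 − 3.450 × 10^-3 = 0.02244 mol
From the 1:2 ratio, n(Mg(OH)2) = 1/2 × 0.02244 = 0.01122 mol
mass of Mg(OH)2 = 0.01122 × 58.32 = 0.6544 g

0.6544 g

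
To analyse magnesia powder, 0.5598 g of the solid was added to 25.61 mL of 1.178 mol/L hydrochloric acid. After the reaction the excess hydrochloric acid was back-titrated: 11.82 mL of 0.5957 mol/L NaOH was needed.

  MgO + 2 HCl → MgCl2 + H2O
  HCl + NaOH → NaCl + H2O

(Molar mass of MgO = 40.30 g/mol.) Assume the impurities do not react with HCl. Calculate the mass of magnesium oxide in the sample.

n(HCl) added = 0.02561 × 1.178 = 0.03017 mol
n(NaOH) used in back-titration = 0.01182 × 0.5957 = 7.041 × 10^-3 mol
n(HCl) left over = 7.041 × 10^-3 mol (1:1 ratio)
n(HCl) consumed by analyte = 0.03017 − 7.041 × 10^-3 = 0.02313 mol
From the 1:2 ratio, n(MgO) = 1/2 × 0.02313 = 0.01156 mol
mass of MgO = 0.01156 × 40.30 = 0.4660 g

0.4660 g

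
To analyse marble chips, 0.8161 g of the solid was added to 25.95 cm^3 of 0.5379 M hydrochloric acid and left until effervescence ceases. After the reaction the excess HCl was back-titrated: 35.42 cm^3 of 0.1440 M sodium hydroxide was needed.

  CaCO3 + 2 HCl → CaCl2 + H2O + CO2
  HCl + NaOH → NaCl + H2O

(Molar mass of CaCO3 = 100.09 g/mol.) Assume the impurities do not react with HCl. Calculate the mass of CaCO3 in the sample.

n(HCl) added = 0.02595 × 0.5379 = 0.01396 mol
n(NaOH) used in back-titration = 0.03542 × 0.1440 = 5.100 × 10^-3 mol
n(HCl) left over = 5.100 × 10^-3 mol (1:1 ratio)
n(HCl) consumed by analyte = 0.01396 − 5.100 × 10^-3 = 8.858 × 10^-3 mol
From the 1:2 ratio, n(CaCO3) = 1/2 × 8.858 × 10^-3 = 4.429 × 10^-3 mol
mass of CaCO3 = 4.429 × 10^-3 × 100.09 = 0.4433 g

0.4433 g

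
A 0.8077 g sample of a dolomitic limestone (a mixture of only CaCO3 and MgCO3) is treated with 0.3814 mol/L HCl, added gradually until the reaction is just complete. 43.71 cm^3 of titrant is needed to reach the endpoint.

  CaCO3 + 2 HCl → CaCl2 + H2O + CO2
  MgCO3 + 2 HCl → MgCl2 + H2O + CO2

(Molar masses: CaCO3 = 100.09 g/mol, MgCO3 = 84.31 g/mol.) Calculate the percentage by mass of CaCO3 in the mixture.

n(HCl) = 0.04371 × 0.3814 = 0.01667 mol
Let x = n(CaCO3), y = n(MgCO3).
Titrant: 2x + 2y = 0.01667;  mass: 100.09x + 84.31y = 0.8077
Solving, x = 6.650 × 10^-3 mol, y = 1.686 × 10^-3 mol
mass of CaCO3 = 6.650 × 10^-3 × 100.09 = 0.6656 g
% CaCO3 = 0.6656 / 0.8077 × 100 = 82.40 %

82.40 %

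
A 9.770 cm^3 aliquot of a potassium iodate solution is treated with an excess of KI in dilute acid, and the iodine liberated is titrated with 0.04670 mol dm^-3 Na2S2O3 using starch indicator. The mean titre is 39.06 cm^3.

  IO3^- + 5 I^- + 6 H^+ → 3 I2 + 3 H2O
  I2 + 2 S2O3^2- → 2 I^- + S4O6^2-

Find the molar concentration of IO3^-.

n(S2O3^2-) = 0.03906 × 0.04670 = 1.824 × 10^-3 mol
n(I2) = n(S2O3^2-)/2 = 9.121 × 10^-4 mol
From the 1:3 ratio, n(IO3^-) in the aliquot = 1/3 × 9.121 × 10^-4 = 3.040 × 10^-4 mol
[IO3^-] = 3.040 × 10^-4 / 0.009770 = 0.03112 mol/L

0.03112 mol/L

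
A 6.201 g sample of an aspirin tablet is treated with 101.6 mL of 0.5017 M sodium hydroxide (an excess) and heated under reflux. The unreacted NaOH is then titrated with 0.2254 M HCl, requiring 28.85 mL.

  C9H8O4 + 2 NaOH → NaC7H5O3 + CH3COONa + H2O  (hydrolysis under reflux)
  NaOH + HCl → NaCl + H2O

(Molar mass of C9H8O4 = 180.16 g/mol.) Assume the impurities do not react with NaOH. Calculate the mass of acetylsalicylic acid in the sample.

n(NaOH) added = 0.1016 × 0.5017 = 0.05097 mol
n(HCl) used in back-titration = 0.02885 × 0.2254 = 6.503 × 10^-3 mol
n(NaOH) left over = 6.503 × 10^-3 mol (1:1 ratio)
n(NaOH) consumed by analyte = 0.05097 − 6.503 × 10^-3 = 0.04447 mol
From the 1:2 ratio, n(C9H8O4) = 1/2 × 0.04447 = 0.02223 mol
mass of C9H8O4 = 0.02223 × 180.16 = 4.006 g

4.006 g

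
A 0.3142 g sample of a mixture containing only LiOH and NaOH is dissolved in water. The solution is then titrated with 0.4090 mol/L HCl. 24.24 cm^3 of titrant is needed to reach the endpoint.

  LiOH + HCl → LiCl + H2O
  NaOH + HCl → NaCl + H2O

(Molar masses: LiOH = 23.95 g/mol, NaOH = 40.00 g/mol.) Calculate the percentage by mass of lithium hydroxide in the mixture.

39.12 %

n(HCl) = 0.02424 × 0.4090 = 9.914 × 10^-3 mol
Let x = n(LiOH), y = n(NaOH).
Titrant: 1x + 1y = 9.914 × 10^-3;  mass: 23.95x + 40.00y = 0.3142
Solving, x = 5.132 × 10^-3 mol, y = 4.782 × 10^-3 mol
mass of LiOH = 5.132 × 10^-3 × 23.95 = 0.1229 g
% LiOH = 0.1229 / 0.3142 × 100 = 39.12 %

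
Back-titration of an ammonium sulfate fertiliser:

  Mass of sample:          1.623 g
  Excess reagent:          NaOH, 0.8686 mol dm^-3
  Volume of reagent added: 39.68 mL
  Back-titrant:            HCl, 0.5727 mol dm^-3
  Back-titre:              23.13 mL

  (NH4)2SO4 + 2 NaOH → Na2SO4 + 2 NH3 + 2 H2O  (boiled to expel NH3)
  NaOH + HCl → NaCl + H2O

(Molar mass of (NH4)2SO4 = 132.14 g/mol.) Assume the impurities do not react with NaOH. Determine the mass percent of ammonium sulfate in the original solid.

86.38 %

n(NaOH) added = 0.03968 × 0.8686 = 0.03447 mol
n(HCl) used in back-titration = 0.02313 × 0.5727 = 0.01325 mol
n(NaOH) left over = 0.01325 mol (1:1 ratio)
n(NaOH) consumed by analyte = 0.03447 − 0.01325 = 0.02122 mol
From the 1:2 ratio, n((NH4)2SO4) = 1/2 × 0.02122 = 0.01061 mol
mass of (NH4)2SO4 = 0.01061 × 132.14 = 1.402 g
% (NH4)2SO4 = 1.402 / 1.623 × 100 = 86.38 %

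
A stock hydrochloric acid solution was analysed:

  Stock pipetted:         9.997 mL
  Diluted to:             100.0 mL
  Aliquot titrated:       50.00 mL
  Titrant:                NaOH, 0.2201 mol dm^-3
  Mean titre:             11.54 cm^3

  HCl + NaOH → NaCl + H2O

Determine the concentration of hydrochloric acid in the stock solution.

n(NaOH) = 0.01154 × 0.2201 = 2.540 × 10^-3 mol
n(HCl) in the aliquot = 2.540 × 10^-3 mol (1:1 ratio)
[HCl]_dilute = 2.540 × 10^-3 / 0.05000 = 0.05080 mol/L
Dilution factor = 100.0 / 9.997 = 10.00
[HCl]_stock = 0.05080 × 10.00 = 0.5081 mol/L

0.5081 mol/L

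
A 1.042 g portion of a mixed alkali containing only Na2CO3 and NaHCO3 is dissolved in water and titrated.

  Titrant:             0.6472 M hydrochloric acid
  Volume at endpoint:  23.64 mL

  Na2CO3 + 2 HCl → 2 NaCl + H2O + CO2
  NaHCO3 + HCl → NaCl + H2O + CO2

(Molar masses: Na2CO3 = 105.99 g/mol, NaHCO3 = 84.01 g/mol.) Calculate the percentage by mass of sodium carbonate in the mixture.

n(HCl) = 0.02364 × 0.6472 = 0.01530 mol
Let x = n(Na2CO3), y = n(NaHCO3).
Titrant: 2x + 1y = 0.01530;  mass: 105.99x + 84.01y = 1.042
Solving, x = 3.923 × 10^-3 mol, y = 7.454 × 10^-3 mol
mass of Na2CO3 = 3.923 × 10^-3 × 105.99 = 0.4158 g
% Na2CO3 = 0.4158 / 1.042 × 100 = 39.90 %

39.90 %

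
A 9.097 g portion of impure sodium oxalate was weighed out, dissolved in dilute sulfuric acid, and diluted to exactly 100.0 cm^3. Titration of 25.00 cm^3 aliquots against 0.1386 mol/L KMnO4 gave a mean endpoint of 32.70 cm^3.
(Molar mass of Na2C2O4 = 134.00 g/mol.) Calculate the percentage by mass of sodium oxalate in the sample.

2 MnO4^- + 5 C2O4^2- + 16 H^+ → 2 Mn^2+ + 10 CO2 + 8 H2O
n(KMnO4) per titration = 0.03270 × 0.1386 = 4.532 × 10^-3 mol
From the 5:2 ratio, n(Na2C2O4) in each aliquot = 5/2 × 4.532 × 10^-3 = 0.01133 mol
n(Na2C2O4) in the whole flask = 0.01133 × 100.0/25.00 = 0.04532 mol
mass of Na2C2O4 = 0.04532 × 134.00 = 6.073 g
% Na2C2O4 = 6.073 / 9.097 × 100 = 66.76 %

66.76 %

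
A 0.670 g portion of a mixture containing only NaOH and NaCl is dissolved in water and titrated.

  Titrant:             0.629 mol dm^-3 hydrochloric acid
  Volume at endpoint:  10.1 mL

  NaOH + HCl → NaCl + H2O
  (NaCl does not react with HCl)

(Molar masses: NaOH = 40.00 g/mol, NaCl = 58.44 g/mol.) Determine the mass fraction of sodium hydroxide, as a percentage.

37.9 %

n(HCl) = 0.0101 × 0.629 = 6.35 × 10^-3 mol
Let x = n(NaOH), y = n(NaCl).
Titrant: 1x = 6.35 × 10^-3;  mass: 40.00x + 58.44y = 0.670
Solving, x = 6.35 × 10^-3 mol, y = 7.12 × 10^-3 mol
mass of NaOH = 6.35 × 10^-3 × 40.00 = 0.254 g
% NaOH = 0.254 / 0.670 × 100 = 37.9 %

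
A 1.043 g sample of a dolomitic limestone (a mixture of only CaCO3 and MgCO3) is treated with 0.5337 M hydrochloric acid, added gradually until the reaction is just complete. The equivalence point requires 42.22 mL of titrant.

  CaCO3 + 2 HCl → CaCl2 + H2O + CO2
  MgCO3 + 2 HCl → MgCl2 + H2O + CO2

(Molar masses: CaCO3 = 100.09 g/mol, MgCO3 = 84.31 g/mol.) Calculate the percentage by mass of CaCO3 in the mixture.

56.64 %

n(HCl) = 0.04222 × 0.5337 = 0.02253 mol
Let x = n(CaCO3), y = n(MgCO3).
Titrant: 2x + 2y = 0.02253;  mass: 100.09x + 84.31y = 1.043
Solving, x = 5.902 × 10^-3 mol, y = 5.365 × 10^-3 mol
mass of CaCO3 = 5.902 × 10^-3 × 100.09 = 0.5907 g
% CaCO3 = 0.5907 / 1.043 × 100 = 56.64 %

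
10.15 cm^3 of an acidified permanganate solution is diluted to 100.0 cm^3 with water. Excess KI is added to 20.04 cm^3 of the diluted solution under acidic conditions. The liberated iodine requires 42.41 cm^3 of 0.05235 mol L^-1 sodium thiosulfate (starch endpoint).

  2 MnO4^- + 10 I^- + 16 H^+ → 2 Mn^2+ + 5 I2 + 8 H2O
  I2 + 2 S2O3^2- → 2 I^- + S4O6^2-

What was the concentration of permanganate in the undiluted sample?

0.2183 mol/L

n(S2O3^2-) = 0.04241 × 0.05235 = 2.220 × 10^-3 mol
n(I2) = n(S2O3^2-)/2 = 1.110 × 10^-3 mol
From the 2:5 ratio, n(MnO4^-) in the aliquot = 2/5 × 1.110 × 10^-3 = 4.440 × 10^-4 mol
[MnO4^-]_dilute = 4.440 × 10^-4 / 0.02004 = 0.02216 mol/L
[MnO4^-]_original = 0.02216 × 100.0/10.15 = 0.2183 mol/L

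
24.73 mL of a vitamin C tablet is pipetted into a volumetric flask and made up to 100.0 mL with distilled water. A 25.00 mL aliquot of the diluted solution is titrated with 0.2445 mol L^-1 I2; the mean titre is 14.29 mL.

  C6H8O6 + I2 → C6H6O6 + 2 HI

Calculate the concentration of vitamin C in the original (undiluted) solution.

0.5651 mol/L

n(I2) = 0.01429 × 0.2445 = 3.494 × 10^-3 mol
n(C6H8O6) in the aliquot = 3.494 × 10^-3 mol (1:1 ratio)
[C6H8O6]_dilute = 3.494 × 10^-3 / 0.02500 = 0.1398 mol/L
Dilution factor = 100.0 / 24.73 = 4.044
[C6H8O6]_stock = 0.1398 × 4.044 = 0.5651 mol/L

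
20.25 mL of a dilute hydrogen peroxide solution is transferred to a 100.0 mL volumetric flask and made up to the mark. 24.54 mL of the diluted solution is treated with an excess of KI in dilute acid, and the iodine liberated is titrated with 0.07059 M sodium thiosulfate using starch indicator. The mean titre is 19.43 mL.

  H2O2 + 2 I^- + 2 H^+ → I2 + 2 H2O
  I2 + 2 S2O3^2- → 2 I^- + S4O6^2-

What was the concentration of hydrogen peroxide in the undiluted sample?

0.1380 M

n(S2O3^2-) = 0.01943 × 0.07059 = 1.372 × 10^-3 mol
n(I2) = n(S2O3^2-)/2 = 6.858 × 10^-4 mol
n(H2O2) in the aliquot = 6.858 × 10^-4 mol (1:1 ratio)
[H2O2]_dilute = 6.858 × 10^-4 / 0.02454 = 0.02795 mol/L
[H2O2]_original = 0.02795 × 100.0/20.25 = 0.1380 mol/L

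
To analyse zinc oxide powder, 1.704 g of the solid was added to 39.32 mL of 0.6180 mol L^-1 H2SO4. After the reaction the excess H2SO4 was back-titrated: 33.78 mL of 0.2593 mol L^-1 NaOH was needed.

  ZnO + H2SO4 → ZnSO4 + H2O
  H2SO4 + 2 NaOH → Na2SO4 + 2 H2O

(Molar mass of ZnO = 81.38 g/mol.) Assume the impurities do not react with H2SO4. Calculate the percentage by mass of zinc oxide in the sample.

95.14 %

n(H2SO4) added = 0.03932 × 0.6180 = 0.02430 mol
n(NaOH) used in back-titration = 0.03378 × 0.2593 = 8.759 × 10^-3 mol
From the 1:2 ratio, n(H2SO4) left over = 1/2 × 8.759 × 10^-3 = 4.380 × 10^-3 mol
n(H2SO4) consumed by analyte = 0.02430 − 4.380 × 10^-3 = 0.01992 mol
n(ZnO) = 0.01992 mol (1:1 ratio)
mass of ZnO = 0.01992 × 81.38 = 1.621 g
% ZnO = 1.621 / 1.704 × 100 = 95.14 %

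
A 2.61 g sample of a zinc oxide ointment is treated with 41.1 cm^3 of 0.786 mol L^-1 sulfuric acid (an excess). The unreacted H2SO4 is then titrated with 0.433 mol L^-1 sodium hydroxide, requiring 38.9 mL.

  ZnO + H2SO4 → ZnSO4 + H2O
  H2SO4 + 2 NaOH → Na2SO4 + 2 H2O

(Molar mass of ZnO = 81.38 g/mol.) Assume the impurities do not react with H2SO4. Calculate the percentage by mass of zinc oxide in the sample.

74.5 %

n(H2SO4) added = 0.0411 × 0.786 = 0.0323 mol
n(NaOH) used in back-titration = 0.0389 × 0.433 = 0.0168 mol
From the 1:2 ratio, n(H2SO4) left over = 1/2 × 0.0168 = 8.42 × 10^-3 mol
n(H2SO4) consumed by analyte = 0.0323 − 8.42 × 10^-3 = 0.0239 mol
n(ZnO) = 0.0239 mol (1:1 ratio)
mass of ZnO = 0.0239 × 81.38 = 1.94 g
% ZnO = 1.94 / 2.61 × 100 = 74.5 %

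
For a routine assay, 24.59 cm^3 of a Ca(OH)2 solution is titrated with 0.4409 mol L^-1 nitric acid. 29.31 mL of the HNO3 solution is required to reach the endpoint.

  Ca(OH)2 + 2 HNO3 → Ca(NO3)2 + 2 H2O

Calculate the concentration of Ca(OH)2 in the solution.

n(HNO3) = 0.02931 L × 0.4409 mol/L = 0.01292 mol
From the 1:2 mole ratio, n(Ca(OH)2) = 1/2 × 0.01292 = 6.461 × 10^-3 mol
[Ca(OH)2] = 6.461 × 10^-3 mol / 0.02459 L = 0.2628 mol/L

0.2628 mol/L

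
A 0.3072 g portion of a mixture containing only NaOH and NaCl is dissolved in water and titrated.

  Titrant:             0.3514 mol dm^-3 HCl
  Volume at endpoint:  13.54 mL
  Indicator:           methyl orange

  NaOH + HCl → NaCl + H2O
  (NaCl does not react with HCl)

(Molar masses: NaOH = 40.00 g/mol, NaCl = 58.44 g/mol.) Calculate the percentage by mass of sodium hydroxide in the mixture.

61.95 %

n(HCl) = 0.01354 × 0.3514 = 4.758 × 10^-3 mol
Let x = n(NaOH), y = n(NaCl).
Titrant: 1x = 4.758 × 10^-3;  mass: 40.00x + 58.44y = 0.3072
Solving, x = 4.758 × 10^-3 mol, y = 2.000 × 10^-3 mol
mass of NaOH = 4.758 × 10^-3 × 40.00 = 0.1903 g
% NaOH = 0.1903 / 0.3072 × 100 = 61.95 %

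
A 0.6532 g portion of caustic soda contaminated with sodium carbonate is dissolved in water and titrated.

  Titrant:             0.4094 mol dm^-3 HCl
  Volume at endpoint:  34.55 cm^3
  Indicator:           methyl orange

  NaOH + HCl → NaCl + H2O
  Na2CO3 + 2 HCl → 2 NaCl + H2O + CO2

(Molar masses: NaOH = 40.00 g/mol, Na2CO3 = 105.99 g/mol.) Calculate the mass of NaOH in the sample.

n(HCl) = 0.03455 × 0.4094 = 0.01414 mol
Let x = n(NaOH), y = n(Na2CO3).
Titrant: 1x + 2y = 0.01414;  mass: 40.00x + 105.99y = 0.6532
Solving, x = 7.418 × 10^-3 mol, y = 3.363 × 10^-3 mol
mass of NaOH = 7.418 × 10^-3 × 40.00 = 0.2967 g

0.2967 g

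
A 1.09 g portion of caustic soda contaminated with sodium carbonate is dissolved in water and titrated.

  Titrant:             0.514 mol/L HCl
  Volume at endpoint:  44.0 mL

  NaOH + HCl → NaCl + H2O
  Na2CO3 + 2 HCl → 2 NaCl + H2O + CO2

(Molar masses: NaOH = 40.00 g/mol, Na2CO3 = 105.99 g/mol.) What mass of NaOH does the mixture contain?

n(HCl) = 0.0440 × 0.514 = 0.0226 mol
Let x = n(NaOH), y = n(Na2CO3).
Titrant: 1x + 2y = 0.0226;  mass: 40.00x + 105.99y = 1.09
Solving, x = 8.35 × 10^-3 mol, y = 7.13 × 10^-3 mol
mass of NaOH = 8.35 × 10^-3 × 40.00 = 0.334 g

0.334 g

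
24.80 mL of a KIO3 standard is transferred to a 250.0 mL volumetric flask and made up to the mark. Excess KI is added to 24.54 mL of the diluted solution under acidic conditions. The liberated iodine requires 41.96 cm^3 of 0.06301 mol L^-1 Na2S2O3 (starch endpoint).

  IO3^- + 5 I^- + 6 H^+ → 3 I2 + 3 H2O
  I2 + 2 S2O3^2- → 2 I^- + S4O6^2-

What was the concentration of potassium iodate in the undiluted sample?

0.1810 mol/L

n(S2O3^2-) = 0.04196 × 0.06301 = 2.644 × 10^-3 mol
n(I2) = n(S2O3^2-)/2 = 1.322 × 10^-3 mol
From the 1:3 ratio, n(IO3^-) in the aliquot = 1/3 × 1.322 × 10^-3 = 4.406 × 10^-4 mol
[IO3^-]_dilute = 4.406 × 10^-4 / 0.02454 = 0.01796 mol/L
[IO3^-]_original = 0.01796 × 250.0/24.80 = 0.1810 mol/L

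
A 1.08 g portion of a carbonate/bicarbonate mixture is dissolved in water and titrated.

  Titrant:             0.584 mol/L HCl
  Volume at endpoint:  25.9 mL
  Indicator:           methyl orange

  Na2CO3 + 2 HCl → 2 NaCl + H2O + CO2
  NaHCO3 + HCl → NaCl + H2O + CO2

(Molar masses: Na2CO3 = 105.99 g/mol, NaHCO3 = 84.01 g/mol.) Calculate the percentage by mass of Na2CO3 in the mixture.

30.2 %

n(HCl) = 0.0259 × 0.584 = 0.0151 mol
Let x = n(Na2CO3), y = n(NaHCO3).
Titrant: 2x + 1y = 0.0151;  mass: 105.99x + 84.01y = 1.08
Solving, x = 3.07 × 10^-3 mol, y = 8.98 × 10^-3 mol
mass of Na2CO3 = 3.07 × 10^-3 × 105.99 = 0.326 g
% Na2CO3 = 0.326 / 1.08 × 100 = 30.2 %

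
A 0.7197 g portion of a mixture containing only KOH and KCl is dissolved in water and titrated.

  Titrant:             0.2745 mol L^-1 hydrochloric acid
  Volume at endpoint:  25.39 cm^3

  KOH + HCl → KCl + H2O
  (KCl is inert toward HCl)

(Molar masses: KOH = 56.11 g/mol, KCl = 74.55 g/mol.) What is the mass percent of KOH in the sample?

n(HCl) = 0.02539 × 0.2745 = 6.970 × 10^-3 mol
Let x = n(KOH), y = n(KCl).
Titrant: 1x = 6.970 × 10^-3;  mass: 56.11x + 74.55y = 0.7197
Solving, x = 6.970 × 10^-3 mol, y = 4.408 × 10^-3 mol
mass of KOH = 6.970 × 10^-3 × 56.11 = 0.3911 g
% KOH = 0.3911 / 0.7197 × 100 = 54.34 %

54.34 %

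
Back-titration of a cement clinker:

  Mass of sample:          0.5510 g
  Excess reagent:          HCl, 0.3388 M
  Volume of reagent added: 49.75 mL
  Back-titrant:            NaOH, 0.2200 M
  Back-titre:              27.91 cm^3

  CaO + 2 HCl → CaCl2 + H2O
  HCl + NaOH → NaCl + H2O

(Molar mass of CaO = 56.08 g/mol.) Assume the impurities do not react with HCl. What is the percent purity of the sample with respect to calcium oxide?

n(HCl) added = 0.04975 × 0.3388 = 0.01686 mol
n(NaOH) used in back-titration = 0.02791 × 0.2200 = 6.140 × 10^-3 mol
n(HCl) left over = 6.140 × 10^-3 mol (1:1 ratio)
n(HCl) consumed by analyte = 0.01686 − 6.140 × 10^-3 = 0.01072 mol
From the 1:2 ratio, n(CaO) = 1/2 × 0.01072 = 5.358 × 10^-3 mol
mass of CaO = 5.358 × 10^-3 × 56.08 = 0.3005 g
% CaO = 0.3005 / 0.5510 × 100 = 54.53 %

54.53 %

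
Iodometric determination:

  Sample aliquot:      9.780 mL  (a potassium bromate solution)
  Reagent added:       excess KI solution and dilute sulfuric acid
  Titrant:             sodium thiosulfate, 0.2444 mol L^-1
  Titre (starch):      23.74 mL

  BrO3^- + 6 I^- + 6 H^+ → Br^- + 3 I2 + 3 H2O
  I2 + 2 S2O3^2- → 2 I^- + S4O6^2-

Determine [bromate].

n(S2O3^2-) = 0.02374 × 0.2444 = 5.802 × 10^-3 mol
n(I2) = n(S2O3^2-)/2 = 2.901 × 10^-3 mol
From the 1:3 ratio, n(BrO3^-) in the aliquot = 1/3 × 2.901 × 10^-3 = 9.670 × 10^-4 mol
[BrO3^-] = 9.670 × 10^-4 / 0.009780 = 0.09888 mol/L

0.09888 mol/L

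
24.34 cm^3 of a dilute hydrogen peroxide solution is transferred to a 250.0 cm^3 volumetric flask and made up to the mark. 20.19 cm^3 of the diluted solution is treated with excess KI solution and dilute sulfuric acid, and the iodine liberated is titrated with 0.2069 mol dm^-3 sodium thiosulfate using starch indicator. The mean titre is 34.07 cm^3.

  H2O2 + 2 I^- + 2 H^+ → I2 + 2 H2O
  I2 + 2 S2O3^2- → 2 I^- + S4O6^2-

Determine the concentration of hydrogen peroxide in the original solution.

n(S2O3^2-) = 0.03407 × 0.2069 = 7.049 × 10^-3 mol
n(I2) = n(S2O3^2-)/2 = 3.525 × 10^-3 mol
n(H2O2) in the aliquot = 3.525 × 10^-3 mol (1:1 ratio)
[H2O2]_dilute = 3.525 × 10^-3 / 0.02019 = 0.1746 mol/L
[H2O2]_original = 0.1746 × 250.0/24.34 = 1.793 mol/L

1.793 mol/L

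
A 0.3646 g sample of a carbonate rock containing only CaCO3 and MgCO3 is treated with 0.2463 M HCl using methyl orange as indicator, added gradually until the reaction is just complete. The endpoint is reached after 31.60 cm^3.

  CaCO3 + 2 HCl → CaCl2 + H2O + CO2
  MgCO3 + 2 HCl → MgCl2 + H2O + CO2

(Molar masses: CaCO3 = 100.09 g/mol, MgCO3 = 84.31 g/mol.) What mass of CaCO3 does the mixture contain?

n(HCl) = 0.03160 × 0.2463 = 7.783 × 10^-3 mol
Let x = n(CaCO3), y = n(MgCO3).
Titrant: 2x + 2y = 7.783 × 10^-3;  mass: 100.09x + 84.31y = 0.3646
Solving, x = 2.313 × 10^-3 mol, y = 1.578 × 10^-3 mol
mass of CaCO3 = 2.313 × 10^-3 × 100.09 = 0.2315 g

0.2315 g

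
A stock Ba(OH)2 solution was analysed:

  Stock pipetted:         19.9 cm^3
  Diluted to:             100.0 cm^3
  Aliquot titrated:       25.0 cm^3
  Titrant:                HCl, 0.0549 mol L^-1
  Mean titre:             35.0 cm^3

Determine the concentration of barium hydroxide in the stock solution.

Ba(OH)2 + 2 HCl → BaCl2 + 2 H2O
n(HCl) = 0.0350 × 0.0549 = 1.92 × 10^-3 mol
From the 1:2 ratio, n(Ba(OH)2) in the aliquot = 1/2 × 1.92 × 10^-3 = 9.61 × 10^-4 mol
[Ba(OH)2]_dilute = 9.61 × 10^-4 / 0.0250 = 0.0384 mol/L
Dilution factor = 100.0 / 19.9 = 5.025
[Ba(OH)2]_stock = 0.0384 × 5.025 = 0.193 mol/L

0.193 mol/L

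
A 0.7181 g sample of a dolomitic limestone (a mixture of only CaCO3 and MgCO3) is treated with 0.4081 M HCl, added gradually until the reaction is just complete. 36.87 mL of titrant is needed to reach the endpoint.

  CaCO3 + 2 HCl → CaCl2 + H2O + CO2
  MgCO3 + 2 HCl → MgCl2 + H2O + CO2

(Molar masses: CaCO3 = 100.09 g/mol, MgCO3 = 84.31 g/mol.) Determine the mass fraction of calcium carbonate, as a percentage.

n(HCl) = 0.03687 × 0.4081 = 0.01505 mol
Let x = n(CaCO3), y = n(MgCO3).
Titrant: 2x + 2y = 0.01505;  mass: 100.09x + 84.31y = 0.7181
Solving, x = 5.311 × 10^-3 mol, y = 2.212 × 10^-3 mol
mass of CaCO3 = 5.311 × 10^-3 × 100.09 = 0.5316 g
% CaCO3 = 0.5316 / 0.7181 × 100 = 74.03 %

74.03 %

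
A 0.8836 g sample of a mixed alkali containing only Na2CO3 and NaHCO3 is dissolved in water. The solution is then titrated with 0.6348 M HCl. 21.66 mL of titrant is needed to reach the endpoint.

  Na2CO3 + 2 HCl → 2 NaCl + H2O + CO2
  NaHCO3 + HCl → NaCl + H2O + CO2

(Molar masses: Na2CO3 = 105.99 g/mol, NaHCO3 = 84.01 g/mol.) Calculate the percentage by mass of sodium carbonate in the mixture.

n(HCl) = 0.02166 × 0.6348 = 0.01375 mol
Let x = n(Na2CO3), y = n(NaHCO3).
Titrant: 2x + 1y = 0.01375;  mass: 105.99x + 84.01y = 0.8836
Solving, x = 4.377 × 10^-3 mol, y = 4.995 × 10^-3 mol
mass of Na2CO3 = 4.377 × 10^-3 × 105.99 = 0.4639 g
% Na2CO3 = 0.4639 / 0.8836 × 100 = 52.51 %

52.51 %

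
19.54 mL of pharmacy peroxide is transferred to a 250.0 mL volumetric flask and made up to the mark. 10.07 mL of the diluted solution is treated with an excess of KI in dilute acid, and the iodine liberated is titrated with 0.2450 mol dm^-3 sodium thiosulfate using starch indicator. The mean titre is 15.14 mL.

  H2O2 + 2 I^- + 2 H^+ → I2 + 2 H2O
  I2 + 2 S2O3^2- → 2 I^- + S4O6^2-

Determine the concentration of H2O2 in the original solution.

2.356 mol/L

n(S2O3^2-) = 0.01514 × 0.2450 = 3.709 × 10^-3 mol
n(I2) = n(S2O3^2-)/2 = 1.855 × 10^-3 mol
n(H2O2) in the aliquot = 1.855 × 10^-3 mol (1:1 ratio)
[H2O2]_dilute = 1.855 × 10^-3 / 0.01007 = 0.1842 mol/L
[H2O2]_original = 0.1842 × 250.0/19.54 = 2.356 mol/L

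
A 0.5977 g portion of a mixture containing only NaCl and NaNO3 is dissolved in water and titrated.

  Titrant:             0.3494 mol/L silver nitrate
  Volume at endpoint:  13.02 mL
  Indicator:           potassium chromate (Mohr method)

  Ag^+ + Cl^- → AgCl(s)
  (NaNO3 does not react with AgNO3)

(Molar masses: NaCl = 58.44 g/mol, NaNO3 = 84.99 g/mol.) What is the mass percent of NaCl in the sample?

44.48 %

n(AgNO3) = 0.01302 × 0.3494 = 4.549 × 10^-3 mol
Let x = n(NaCl), y = n(NaNO3).
Titrant: 1x = 4.549 × 10^-3;  mass: 58.44x + 84.99y = 0.5977
Solving, x = 4.549 × 10^-3 mol, y = 3.905 × 10^-3 mol
mass of NaCl = 4.549 × 10^-3 × 58.44 = 0.2659 g
% NaCl = 0.2659 / 0.5977 × 100 = 44.48 %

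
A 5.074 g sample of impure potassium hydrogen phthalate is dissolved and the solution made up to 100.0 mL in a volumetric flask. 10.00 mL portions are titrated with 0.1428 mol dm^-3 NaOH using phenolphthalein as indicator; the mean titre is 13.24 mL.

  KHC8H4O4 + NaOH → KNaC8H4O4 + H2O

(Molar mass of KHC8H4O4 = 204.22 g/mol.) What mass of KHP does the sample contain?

3.861 g

n(NaOH) per titration = 0.01324 × 0.1428 = 1.891 × 10^-3 mol
n(KHC8H4O4) in each aliquot = 1.891 × 10^-3 mol (1:1 ratio)
n(KHC8H4O4) in the whole flask = 1.891 × 10^-3 × 100.0/10.00 = 0.01891 mol
mass of KHC8H4O4 = 0.01891 × 204.22 = 3.861 g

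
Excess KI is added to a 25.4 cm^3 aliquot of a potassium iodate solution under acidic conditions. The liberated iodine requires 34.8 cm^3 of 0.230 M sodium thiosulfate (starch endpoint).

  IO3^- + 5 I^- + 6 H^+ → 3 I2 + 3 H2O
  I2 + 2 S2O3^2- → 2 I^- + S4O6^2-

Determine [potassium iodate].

n(S2O3^2-) = 0.0348 × 0.230 = 8.00 × 10^-3 mol
n(I2) = n(S2O3^2-)/2 = 4.00 × 10^-3 mol
From the 1:3 ratio, n(IO3^-) in the aliquot = 1/3 × 4.00 × 10^-3 = 1.33 × 10^-3 mol
[IO3^-] = 1.33 × 10^-3 / 0.0254 = 0.0525 mol/L

0.0525 M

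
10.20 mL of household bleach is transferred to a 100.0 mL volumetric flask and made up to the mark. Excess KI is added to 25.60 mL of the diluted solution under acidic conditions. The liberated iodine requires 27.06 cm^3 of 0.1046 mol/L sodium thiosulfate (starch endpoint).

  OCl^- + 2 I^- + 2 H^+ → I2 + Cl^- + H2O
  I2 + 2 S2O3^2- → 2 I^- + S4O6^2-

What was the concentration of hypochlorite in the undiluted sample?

0.5420 mol/L

n(S2O3^2-) = 0.02706 × 0.1046 = 2.830 × 10^-3 mol
n(I2) = n(S2O3^2-)/2 = 1.415 × 10^-3 mol
n(OCl^-) in the aliquot = 1.415 × 10^-3 mol (1:1 ratio)
[OCl^-]_dilute = 1.415 × 10^-3 / 0.02560 = 0.05528 mol/L
[OCl^-]_original = 0.05528 × 100.0/10.20 = 0.5420 mol/L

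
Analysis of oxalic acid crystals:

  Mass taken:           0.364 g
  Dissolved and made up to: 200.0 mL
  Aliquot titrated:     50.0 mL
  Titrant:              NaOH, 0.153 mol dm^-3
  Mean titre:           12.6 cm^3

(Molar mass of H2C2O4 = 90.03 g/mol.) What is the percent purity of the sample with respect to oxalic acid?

H2C2O4 + 2 NaOH → Na2C2O4 + 2 H2O
n(NaOH) per titration = 0.0126 × 0.153 = 1.93 × 10^-3 mol
From the 1:2 ratio, n(H2C2O4) in each aliquot = 1/2 × 1.93 × 10^-3 = 9.64 × 10^-4 mol
n(H2C2O4) in the whole flask = 9.64 × 10^-4 × 200.0/50.0 = 3.86 × 10^-3 mol
mass of H2C2O4 = 3.86 × 10^-3 × 90.03 = 0.347 g
% H2C2O4 = 0.347 / 0.364 × 100 = 95.4 %

95.4 %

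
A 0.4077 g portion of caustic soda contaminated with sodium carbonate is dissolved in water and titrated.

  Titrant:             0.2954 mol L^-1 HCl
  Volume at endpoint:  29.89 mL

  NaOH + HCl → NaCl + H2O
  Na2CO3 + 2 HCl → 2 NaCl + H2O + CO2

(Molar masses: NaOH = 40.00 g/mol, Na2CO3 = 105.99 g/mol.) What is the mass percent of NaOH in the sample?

45.47 %

n(HCl) = 0.02989 × 0.2954 = 8.830 × 10^-3 mol
Let x = n(NaOH), y = n(Na2CO3).
Titrant: 1x + 2y = 8.830 × 10^-3;  mass: 40.00x + 105.99y = 0.4077
Solving, x = 4.634 × 10^-3 mol, y = 2.098 × 10^-3 mol
mass of NaOH = 4.634 × 10^-3 × 40.00 = 0.1854 g
% NaOH = 0.1854 / 0.4077 × 100 = 45.47 %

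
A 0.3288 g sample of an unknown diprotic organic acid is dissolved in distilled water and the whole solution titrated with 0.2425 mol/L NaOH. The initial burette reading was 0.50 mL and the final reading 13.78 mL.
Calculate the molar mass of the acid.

n(NaOH) = 0.01328 L × 0.2425 mol/L = 3.220 × 10^-3 mol
From the 1:2 ratio, n(H2A) = 1/2 × 3.220 × 10^-3 = 1.610 × 10^-3 mol
M = m / n = 0.3288 g / 1.610 × 10^-3 mol = 204.2 g/mol

204.2 g/mol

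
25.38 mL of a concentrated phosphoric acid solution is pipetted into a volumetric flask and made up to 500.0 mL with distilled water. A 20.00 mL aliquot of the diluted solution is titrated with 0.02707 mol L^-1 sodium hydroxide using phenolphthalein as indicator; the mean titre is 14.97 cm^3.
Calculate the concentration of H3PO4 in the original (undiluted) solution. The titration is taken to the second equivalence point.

H3PO4 + 2 NaOH → Na2HPO4 + 2 H2O
n(NaOH) = 0.01497 × 0.02707 = 4.052 × 10^-4 mol
From the 1:2 ratio, n(H3PO4) in the aliquot = 1/2 × 4.052 × 10^-4 = 2.026 × 10^-4 mol
[H3PO4]_dilute = 2.026 × 10^-4 / 0.02000 = 0.01013 mol/L
Dilution factor = 500.0 / 25.38 = 19.70
[H3PO4]_stock = 0.01013 × 19.70 = 0.1996 mol/L

0.1996 mol/L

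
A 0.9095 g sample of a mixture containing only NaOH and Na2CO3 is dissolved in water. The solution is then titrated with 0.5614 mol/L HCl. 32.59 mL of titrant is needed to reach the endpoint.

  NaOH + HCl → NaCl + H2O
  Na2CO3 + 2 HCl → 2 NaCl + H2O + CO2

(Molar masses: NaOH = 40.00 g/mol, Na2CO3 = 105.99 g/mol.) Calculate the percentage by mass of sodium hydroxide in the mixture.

20.34 %

n(HCl) = 0.03259 × 0.5614 = 0.01830 mol
Let x = n(NaOH), y = n(Na2CO3).
Titrant: 1x + 2y = 0.01830;  mass: 40.00x + 105.99y = 0.9095
Solving, x = 4.625 × 10^-3 mol, y = 6.836 × 10^-3 mol
mass of NaOH = 4.625 × 10^-3 × 40.00 = 0.1850 g
% NaOH = 0.1850 / 0.9095 × 100 = 20.34 %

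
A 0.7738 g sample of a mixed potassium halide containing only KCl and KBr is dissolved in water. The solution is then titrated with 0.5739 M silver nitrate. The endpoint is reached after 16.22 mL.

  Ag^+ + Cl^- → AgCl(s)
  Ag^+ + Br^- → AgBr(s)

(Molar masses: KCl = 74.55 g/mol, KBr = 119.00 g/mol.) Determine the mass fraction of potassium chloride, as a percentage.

72.38 %

n(AgNO3) = 0.01622 × 0.5739 = 9.309 × 10^-3 mol
Let x = n(KCl), y = n(KBr).
Titrant: 1x + 1y = 9.309 × 10^-3;  mass: 74.55x + 119.00y = 0.7738
Solving, x = 7.512 × 10^-3 mol, y = 1.796 × 10^-3 mol
mass of KCl = 7.512 × 10^-3 × 74.55 = 0.5601 g
% KCl = 0.5601 / 0.7738 × 100 = 72.38 %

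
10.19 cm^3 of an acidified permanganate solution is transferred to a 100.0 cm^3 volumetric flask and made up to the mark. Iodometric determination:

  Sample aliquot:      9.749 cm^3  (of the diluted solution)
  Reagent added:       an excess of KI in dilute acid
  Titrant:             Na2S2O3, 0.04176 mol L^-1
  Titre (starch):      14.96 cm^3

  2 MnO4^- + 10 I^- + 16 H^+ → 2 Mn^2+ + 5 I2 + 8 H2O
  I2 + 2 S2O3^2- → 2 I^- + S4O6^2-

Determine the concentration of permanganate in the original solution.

0.1258 mol/L

n(S2O3^2-) = 0.01496 × 0.04176 = 6.247 × 10^-4 mol
n(I2) = n(S2O3^2-)/2 = 3.124 × 10^-4 mol
From the 2:5 ratio, n(MnO4^-) in the aliquot = 2/5 × 3.124 × 10^-4 = 1.249 × 10^-4 mol
[MnO4^-]_dilute = 1.249 × 10^-4 / 0.009749 = 0.01282 mol/L
[MnO4^-]_original = 0.01282 × 100.0/10.19 = 0.1258 mol/L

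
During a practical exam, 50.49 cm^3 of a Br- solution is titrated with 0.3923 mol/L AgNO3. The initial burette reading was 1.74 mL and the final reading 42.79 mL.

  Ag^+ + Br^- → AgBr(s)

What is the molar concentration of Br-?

0.3190 mol/L

n(AgNO3) = 0.04105 L × 0.3923 mol/L = 0.01610 mol
n(Br-) = 0.01610 mol (1:1 mole ratio)
[Br-] = 0.01610 mol / 0.05049 L = 0.3190 mol/L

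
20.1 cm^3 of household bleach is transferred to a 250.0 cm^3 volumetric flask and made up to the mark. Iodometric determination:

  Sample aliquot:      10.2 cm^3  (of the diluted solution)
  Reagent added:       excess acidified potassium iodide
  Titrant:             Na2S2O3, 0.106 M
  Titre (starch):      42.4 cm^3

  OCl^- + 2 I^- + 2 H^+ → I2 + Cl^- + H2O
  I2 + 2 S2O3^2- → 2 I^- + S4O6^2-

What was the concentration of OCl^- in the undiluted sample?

2.74 M

n(S2O3^2-) = 0.0424 × 0.106 = 4.49 × 10^-3 mol
n(I2) = n(S2O3^2-)/2 = 2.25 × 10^-3 mol
n(OCl^-) in the aliquot = 2.25 × 10^-3 mol (1:1 ratio)
[OCl^-]_dilute = 2.25 × 10^-3 / 0.0102 = 0.220 mol/L
[OCl^-]_original = 0.220 × 250.0/20.1 = 2.74 mol/L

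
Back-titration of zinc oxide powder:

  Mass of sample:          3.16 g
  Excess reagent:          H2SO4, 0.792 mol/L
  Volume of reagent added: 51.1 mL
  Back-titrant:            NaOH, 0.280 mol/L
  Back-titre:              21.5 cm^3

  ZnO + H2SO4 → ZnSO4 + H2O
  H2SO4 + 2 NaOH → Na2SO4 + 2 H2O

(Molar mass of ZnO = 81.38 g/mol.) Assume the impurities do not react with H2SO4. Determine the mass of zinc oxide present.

n(H2SO4) added = 0.0511 × 0.792 = 0.0405 mol
n(NaOH) used in back-titration = 0.0215 × 0.280 = 6.02 × 10^-3 mol
From the 1:2 ratio, n(H2SO4) left over = 1/2 × 6.02 × 10^-3 = 3.01 × 10^-3 mol
n(H2SO4) consumed by analyte = 0.0405 − 3.01 × 10^-3 = 0.0375 mol
n(ZnO) = 0.0375 mol (1:1 ratio)
mass of ZnO = 0.0375 × 81.38 = 3.05 g

3.05 g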